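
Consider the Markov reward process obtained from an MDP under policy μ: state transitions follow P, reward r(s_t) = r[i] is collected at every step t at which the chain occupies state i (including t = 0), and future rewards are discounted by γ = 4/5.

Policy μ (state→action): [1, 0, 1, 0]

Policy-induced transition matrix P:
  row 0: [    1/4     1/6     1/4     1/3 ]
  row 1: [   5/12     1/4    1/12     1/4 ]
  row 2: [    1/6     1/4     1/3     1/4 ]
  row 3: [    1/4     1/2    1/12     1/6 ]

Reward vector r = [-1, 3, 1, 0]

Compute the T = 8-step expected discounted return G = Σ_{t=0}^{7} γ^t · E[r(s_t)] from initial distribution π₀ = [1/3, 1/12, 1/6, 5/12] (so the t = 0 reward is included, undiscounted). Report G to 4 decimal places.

G = 2.5962

t=0: π = [0.3333, 0.0833, 0.1667, 0.4167], E[r] = 0.0833, γ^t·E[r] = 0.083333, running G = 0.083333
t=1: π = [0.2500, 0.3264, 0.1806, 0.2431], E[r] = 0.9097, γ^t·E[r] = 0.727778, running G = 0.811111
t=2: π = [0.2894, 0.2899, 0.1701, 0.2506], E[r] = 0.7506, γ^t·E[r] = 0.480370, running G = 1.291481
t=3: π = [0.2841, 0.2885, 0.1741, 0.2532], E[r] = 0.7555, γ^t·E[r] = 0.386840, running G = 1.678321
t=4: π = [0.2836, 0.2896, 0.1742, 0.2526], E[r] = 0.7595, γ^t·E[r] = 0.311100, running G = 1.989421
t=5: π = [0.2838, 0.2895, 0.1742, 0.2526], E[r] = 0.7589, γ^t·E[r] = 0.248687, running G = 2.238108
t=6: π = [0.2837, 0.2895, 0.1742, 0.2526], E[r] = 0.7589, γ^t·E[r] = 0.198947, running G = 2.437055
t=7: π = [0.2837, 0.2895, 0.1742, 0.2526], E[r] = 0.7589, γ^t·E[r] = 0.159161, running G = 2.596216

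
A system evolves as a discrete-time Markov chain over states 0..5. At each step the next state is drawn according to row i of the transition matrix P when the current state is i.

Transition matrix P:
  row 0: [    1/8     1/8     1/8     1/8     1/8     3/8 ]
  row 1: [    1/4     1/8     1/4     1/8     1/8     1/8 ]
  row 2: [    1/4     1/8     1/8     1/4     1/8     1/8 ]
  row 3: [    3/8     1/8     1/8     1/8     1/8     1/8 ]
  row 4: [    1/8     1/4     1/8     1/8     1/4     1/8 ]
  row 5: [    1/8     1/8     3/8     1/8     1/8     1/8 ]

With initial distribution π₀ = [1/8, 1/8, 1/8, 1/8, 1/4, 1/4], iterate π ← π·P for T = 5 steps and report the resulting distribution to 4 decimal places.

t=0: π = [0.1250, 0.1250, 0.1250, 0.1250, 0.2500, 0.2500]
t=1: π = [0.1875, 0.1563, 0.2031, 0.1406, 0.1563, 0.1563]
t=2: π = [0.2051, 0.1445, 0.1836, 0.1504, 0.1445, 0.1719]
t=3: π = [0.2036, 0.1431, 0.1860, 0.1479, 0.1431, 0.1763]
t=4: π = [0.2031, 0.1429, 0.1870, 0.1483, 0.1429, 0.1759]
t=5: π = [0.2033, 0.1429, 0.1868, 0.1484, 0.1429, 0.1758]

π = [0.2033, 0.1429, 0.1868, 0.1484, 0.1429, 0.1758]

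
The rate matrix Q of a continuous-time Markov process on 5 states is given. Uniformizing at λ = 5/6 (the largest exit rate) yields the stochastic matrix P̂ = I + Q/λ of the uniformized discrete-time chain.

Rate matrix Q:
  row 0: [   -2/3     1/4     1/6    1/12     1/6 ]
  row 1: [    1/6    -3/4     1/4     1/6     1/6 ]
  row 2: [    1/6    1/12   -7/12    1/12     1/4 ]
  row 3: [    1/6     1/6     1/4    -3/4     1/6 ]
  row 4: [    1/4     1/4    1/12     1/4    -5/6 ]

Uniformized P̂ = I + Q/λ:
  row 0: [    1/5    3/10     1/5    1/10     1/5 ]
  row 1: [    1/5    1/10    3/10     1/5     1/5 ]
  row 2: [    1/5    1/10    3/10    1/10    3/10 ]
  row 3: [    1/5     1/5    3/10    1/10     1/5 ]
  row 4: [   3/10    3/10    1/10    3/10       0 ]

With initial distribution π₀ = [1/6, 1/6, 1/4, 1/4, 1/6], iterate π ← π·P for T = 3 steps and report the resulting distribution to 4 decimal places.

t=0: π = [0.1667, 0.1667, 0.2500, 0.2500, 0.1667]
t=1: π = [0.2167, 0.1917, 0.2500, 0.1500, 0.1917]
t=2: π = [0.2192, 0.1967, 0.2400, 0.1575, 0.1867]
t=3: π = [0.2187, 0.1969, 0.2408, 0.1570, 0.1867]

π = [0.2187, 0.1969, 0.2408, 0.1570, 0.1867]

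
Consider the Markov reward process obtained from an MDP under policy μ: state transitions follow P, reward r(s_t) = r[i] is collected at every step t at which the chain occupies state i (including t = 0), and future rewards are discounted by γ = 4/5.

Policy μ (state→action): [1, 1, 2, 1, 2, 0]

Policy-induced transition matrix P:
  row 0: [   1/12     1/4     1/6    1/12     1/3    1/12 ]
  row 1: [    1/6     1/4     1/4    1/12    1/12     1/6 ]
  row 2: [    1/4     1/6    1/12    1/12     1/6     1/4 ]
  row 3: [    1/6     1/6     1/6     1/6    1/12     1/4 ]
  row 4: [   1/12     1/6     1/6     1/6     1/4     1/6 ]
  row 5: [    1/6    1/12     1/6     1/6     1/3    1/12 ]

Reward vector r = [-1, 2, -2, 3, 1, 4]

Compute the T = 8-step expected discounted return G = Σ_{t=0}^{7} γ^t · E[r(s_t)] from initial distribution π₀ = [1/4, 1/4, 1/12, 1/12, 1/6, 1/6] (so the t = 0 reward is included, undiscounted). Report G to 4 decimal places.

t=0: π = [0.2500, 0.2500, 0.0833, 0.0833, 0.1667, 0.1667], E[r] = 1.1667, γ^t·E[r] = 1.166667, running G = 1.166667
t=1: π = [0.1389, 0.1944, 0.1806, 0.1181, 0.2222, 0.1458], E[r] = 1.0486, γ^t·E[r] = 0.838889, running G = 2.005556
t=2: π = [0.1516, 0.1823, 0.1678, 0.1238, 0.2066, 0.1678], E[r] = 1.1267, γ^t·E[r] = 0.721111, running G = 2.726667
t=3: π = [0.1508, 0.1805, 0.1679, 0.1249, 0.2116, 0.1644], E[r] = 1.1181, γ^t·E[r] = 0.572444, running G = 3.299111
t=4: π = [0.1505, 0.1806, 0.1677, 0.1251, 0.2114, 0.1648], E[r] = 1.1210, γ^t·E[r] = 0.459179, running G = 3.758290
t=5: π = [0.1505, 0.1805, 0.1677, 0.1251, 0.2114, 0.1648], E[r] = 1.1209, γ^t·E[r] = 0.367302, running G = 4.125591
t=6: π = [0.1505, 0.1805, 0.1677, 0.1251, 0.2114, 0.1648], E[r] = 1.1209, γ^t·E[r] = 0.293847, running G = 4.419438
t=7: π = [0.1505, 0.1805, 0.1677, 0.1251, 0.2114, 0.1648], E[r] = 1.1209, γ^t·E[r] = 0.235078, running G = 4.654516

G = 4.6545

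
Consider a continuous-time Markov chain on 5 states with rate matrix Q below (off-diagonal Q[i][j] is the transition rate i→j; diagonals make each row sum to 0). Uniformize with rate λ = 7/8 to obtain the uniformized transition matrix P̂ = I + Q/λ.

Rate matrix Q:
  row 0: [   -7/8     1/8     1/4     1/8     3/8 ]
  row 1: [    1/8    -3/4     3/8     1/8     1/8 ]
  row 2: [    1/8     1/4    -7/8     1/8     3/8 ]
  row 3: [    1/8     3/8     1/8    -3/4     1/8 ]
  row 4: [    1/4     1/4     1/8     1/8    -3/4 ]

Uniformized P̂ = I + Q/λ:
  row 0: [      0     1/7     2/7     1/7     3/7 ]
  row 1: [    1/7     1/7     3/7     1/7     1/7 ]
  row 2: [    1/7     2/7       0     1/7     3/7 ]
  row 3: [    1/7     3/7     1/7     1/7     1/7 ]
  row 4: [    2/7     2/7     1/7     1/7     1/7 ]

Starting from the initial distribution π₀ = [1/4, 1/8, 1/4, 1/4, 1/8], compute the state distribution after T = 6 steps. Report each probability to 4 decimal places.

π = [0.1558, 0.2485, 0.2064, 0.1429, 0.2465]

t=0: π = [0.2500, 0.1250, 0.2500, 0.2500, 0.1250]
t=1: π = [0.1250, 0.2679, 0.1786, 0.1429, 0.2857]
t=2: π = [0.1658, 0.2500, 0.2117, 0.1429, 0.2296]
t=3: π = [0.1520, 0.2467, 0.2077, 0.1429, 0.2507]
t=4: π = [0.1570, 0.2492, 0.2054, 0.1429, 0.2456]
t=5: π = [0.1555, 0.2481, 0.2071, 0.1429, 0.2464]
t=6: π = [0.1558, 0.2485, 0.2064, 0.1429, 0.2465]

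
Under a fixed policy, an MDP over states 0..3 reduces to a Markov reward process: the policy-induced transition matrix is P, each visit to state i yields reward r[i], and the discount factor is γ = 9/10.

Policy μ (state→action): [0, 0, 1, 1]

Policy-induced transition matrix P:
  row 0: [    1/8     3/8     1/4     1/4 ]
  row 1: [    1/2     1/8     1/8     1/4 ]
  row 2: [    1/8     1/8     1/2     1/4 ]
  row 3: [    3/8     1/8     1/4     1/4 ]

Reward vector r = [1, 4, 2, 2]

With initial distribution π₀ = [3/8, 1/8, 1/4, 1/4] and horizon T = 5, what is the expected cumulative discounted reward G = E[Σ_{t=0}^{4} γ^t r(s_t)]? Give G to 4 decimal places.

G = 8.4985

t=0: π = [0.3750, 0.1250, 0.2500, 0.2500], E[r] = 1.8750, γ^t·E[r] = 1.875000, running G = 1.875000
t=1: π = [0.2344, 0.2188, 0.2969, 0.2500], E[r] = 2.2031, γ^t·E[r] = 1.982813, running G = 3.857813
t=2: π = [0.2695, 0.1836, 0.2969, 0.2500], E[r] = 2.0977, γ^t·E[r] = 1.699102, running G = 5.556914
t=3: π = [0.2563, 0.1924, 0.3013, 0.2500], E[r] = 2.1284, γ^t·E[r] = 1.551617, running G = 7.108531
t=4: π = [0.2596, 0.1891, 0.3013, 0.2500], E[r] = 2.1185, γ^t·E[r] = 1.389968, running G = 8.498498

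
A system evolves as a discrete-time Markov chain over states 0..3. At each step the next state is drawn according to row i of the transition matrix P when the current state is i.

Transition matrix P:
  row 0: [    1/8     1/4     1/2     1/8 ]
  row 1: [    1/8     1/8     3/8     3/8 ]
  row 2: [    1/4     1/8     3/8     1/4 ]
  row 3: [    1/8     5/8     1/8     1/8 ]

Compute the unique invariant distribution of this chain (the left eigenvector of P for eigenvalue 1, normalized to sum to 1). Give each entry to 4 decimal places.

Balance equations π_j = Σ_i π_i·P[i][j]:
  π_0 = 1/8·π_0 + 1/8·π_1 + 1/4·π_2 + 1/8·π_3
  π_1 = 1/4·π_0 + 1/8·π_1 + 1/8·π_2 + 5/8·π_3
  π_2 = 1/2·π_0 + 3/8·π_1 + 3/8·π_2 + 1/8·π_3
  normalize: π_0 + π_1 + π_2 + π_3 = 1
Solving the linear system gives exactly π = [51/305, 16/61, 103/305, 71/305].

π = [0.1672, 0.2623, 0.3377, 0.2328]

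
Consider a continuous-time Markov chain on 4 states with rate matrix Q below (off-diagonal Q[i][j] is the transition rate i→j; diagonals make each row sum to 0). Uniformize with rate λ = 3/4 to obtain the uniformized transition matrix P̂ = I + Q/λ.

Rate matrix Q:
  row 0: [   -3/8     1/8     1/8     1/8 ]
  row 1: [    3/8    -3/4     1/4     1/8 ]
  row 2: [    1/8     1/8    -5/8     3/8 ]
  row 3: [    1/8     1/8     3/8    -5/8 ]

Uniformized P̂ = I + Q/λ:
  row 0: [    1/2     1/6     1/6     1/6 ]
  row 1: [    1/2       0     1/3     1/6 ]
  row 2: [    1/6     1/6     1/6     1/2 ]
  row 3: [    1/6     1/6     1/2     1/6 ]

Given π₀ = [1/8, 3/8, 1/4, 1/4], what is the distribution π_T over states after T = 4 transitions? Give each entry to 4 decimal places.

t=0: π = [0.1250, 0.3750, 0.2500, 0.2500]
t=1: π = [0.3333, 0.1042, 0.3125, 0.2500]
t=2: π = [0.3125, 0.1493, 0.2674, 0.2708]
t=3: π = [0.3206, 0.1418, 0.2818, 0.2558]
t=4: π = [0.3208, 0.1430, 0.2756, 0.2606]

π = [0.3208, 0.1430, 0.2756, 0.2606]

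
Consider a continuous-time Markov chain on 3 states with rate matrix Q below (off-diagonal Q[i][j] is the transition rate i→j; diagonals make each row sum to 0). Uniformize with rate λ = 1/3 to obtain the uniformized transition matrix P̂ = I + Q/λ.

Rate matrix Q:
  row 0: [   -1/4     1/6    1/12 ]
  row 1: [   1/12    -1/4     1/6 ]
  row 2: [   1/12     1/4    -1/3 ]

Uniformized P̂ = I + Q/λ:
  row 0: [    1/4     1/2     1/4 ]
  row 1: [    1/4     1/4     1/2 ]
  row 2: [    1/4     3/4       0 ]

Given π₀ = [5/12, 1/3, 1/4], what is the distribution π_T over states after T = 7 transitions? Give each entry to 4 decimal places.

t=0: π = [0.4167, 0.3333, 0.2500]
t=1: π = [0.2500, 0.4792, 0.2708]
t=2: π = [0.2500, 0.4479, 0.3021]
t=3: π = [0.2500, 0.4635, 0.2865]
t=4: π = [0.2500, 0.4557, 0.2943]
t=5: π = [0.2500, 0.4596, 0.2904]
t=6: π = [0.2500, 0.4577, 0.2923]
t=7: π = [0.2500, 0.4587, 0.2913]

π = [0.2500, 0.4587, 0.2913]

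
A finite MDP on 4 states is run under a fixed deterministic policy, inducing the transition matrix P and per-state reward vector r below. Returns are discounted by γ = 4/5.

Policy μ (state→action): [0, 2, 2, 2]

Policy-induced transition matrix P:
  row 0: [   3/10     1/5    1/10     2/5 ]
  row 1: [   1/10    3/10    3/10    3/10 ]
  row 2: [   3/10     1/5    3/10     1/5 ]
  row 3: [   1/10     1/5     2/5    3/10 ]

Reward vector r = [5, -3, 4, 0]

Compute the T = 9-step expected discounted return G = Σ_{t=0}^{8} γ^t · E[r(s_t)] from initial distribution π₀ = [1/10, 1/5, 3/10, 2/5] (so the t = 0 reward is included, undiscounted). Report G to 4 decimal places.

G = 6.0707

t=0: π = [0.1000, 0.2000, 0.3000, 0.4000], E[r] = 1.1000, γ^t·E[r] = 1.100000, running G = 1.100000
t=1: π = [0.1800, 0.2200, 0.3200, 0.2800], E[r] = 1.5200, γ^t·E[r] = 1.216000, running G = 2.316000
t=2: π = [0.2000, 0.2220, 0.2920, 0.2860], E[r] = 1.5020, γ^t·E[r] = 0.961280, running G = 3.277280
t=3: π = [0.1984, 0.2222, 0.2886, 0.2908], E[r] = 1.4798, γ^t·E[r] = 0.757658, running G = 4.034938
t=4: π = [0.1974, 0.2222, 0.2894, 0.2910], E[r] = 1.4779, γ^t·E[r] = 0.605364, running G = 4.640302
t=5: π = [0.1974, 0.2222, 0.2896, 0.2908], E[r] = 1.4786, γ^t·E[r] = 0.484510, running G = 5.124811
t=6: π = [0.1974, 0.2222, 0.2896, 0.2908], E[r] = 1.4787, γ^t·E[r] = 0.387644, running G = 5.512455
t=7: π = [0.1974, 0.2222, 0.2896, 0.2908], E[r] = 1.4787, γ^t·E[r] = 0.310112, running G = 5.822567
t=8: π = [0.1974, 0.2222, 0.2896, 0.2908], E[r] = 1.4787, γ^t·E[r] = 0.248089, running G = 6.070656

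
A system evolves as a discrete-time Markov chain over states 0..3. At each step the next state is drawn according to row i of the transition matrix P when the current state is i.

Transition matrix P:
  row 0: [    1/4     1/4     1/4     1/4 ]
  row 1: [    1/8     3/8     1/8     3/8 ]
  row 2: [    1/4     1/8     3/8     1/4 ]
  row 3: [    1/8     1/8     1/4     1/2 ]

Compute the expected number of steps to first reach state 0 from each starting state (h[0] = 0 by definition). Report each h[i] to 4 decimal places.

First-step conditioning: h[0] = 0; for i ≠ 0, h[i] = 1 + Σ_k P[i][k]·h[k].
  h[1] = 1 + 3/8·h[1] + 1/8·h[2] + 3/8·h[3]
  h[2] = 1 + 1/8·h[1] + 3/8·h[2] + 1/4·h[3]
  h[3] = 1 + 1/8·h[1] + 1/4·h[2] + 1/2·h[3]
Solving the 3×3 linear system over states ≠ 0 gives exactly h = [0, 344/53, 288/53, 336/53] (h[0] = 0 is the target).

h = [0.0000, 6.4906, 5.4340, 6.3396]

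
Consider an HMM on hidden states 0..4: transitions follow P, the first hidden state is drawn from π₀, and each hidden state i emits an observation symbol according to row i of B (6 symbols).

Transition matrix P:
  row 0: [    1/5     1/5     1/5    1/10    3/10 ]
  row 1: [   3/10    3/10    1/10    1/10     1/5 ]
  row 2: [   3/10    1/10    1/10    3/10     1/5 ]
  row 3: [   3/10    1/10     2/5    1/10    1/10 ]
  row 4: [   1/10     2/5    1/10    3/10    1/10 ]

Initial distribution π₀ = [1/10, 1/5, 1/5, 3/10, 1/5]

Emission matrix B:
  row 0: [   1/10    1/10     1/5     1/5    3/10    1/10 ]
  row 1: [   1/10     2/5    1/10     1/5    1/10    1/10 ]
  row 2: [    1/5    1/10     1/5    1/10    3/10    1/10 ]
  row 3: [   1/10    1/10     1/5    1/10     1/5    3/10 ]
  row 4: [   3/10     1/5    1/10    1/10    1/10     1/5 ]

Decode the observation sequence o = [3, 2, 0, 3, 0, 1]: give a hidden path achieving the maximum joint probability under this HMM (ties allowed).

t=0: δ = [2.000e-02, 4.000e-02, 2.000e-02, 3.000e-02, 2.000e-02]  (obs o_0=3)
t=1: δ = [2.400e-03, 1.200e-03, 2.400e-03, 1.200e-03, 8.000e-04]  ψ = [1, 1, 3, 2, 1]  (obs o_1=2)
t=2: δ = [7.200e-05, 4.800e-05, 9.600e-05, 7.200e-05, 2.160e-04]  ψ = [2, 0, 0, 2, 0]  (obs o_2=0)
t=3: δ = [5.760e-06, 1.728e-05, 2.880e-06, 6.480e-06, 2.160e-06]  ψ = [2, 4, 3, 4, 0]  (obs o_3=3)
t=4: δ = [5.184e-07, 5.184e-07, 5.184e-07, 1.728e-07, 1.037e-06]  ψ = [1, 1, 3, 1, 1]  (obs o_4=0)
t=5: δ = [1.555e-08, 1.659e-07, 1.037e-08, 3.110e-08, 3.110e-08]  ψ = [1, 4, 0, 4, 0]  (obs o_5=1)
backtrack: best end state = 1; path = [1, 0, 4, 1, 4, 1]

path = [1, 0, 4, 1, 4, 1]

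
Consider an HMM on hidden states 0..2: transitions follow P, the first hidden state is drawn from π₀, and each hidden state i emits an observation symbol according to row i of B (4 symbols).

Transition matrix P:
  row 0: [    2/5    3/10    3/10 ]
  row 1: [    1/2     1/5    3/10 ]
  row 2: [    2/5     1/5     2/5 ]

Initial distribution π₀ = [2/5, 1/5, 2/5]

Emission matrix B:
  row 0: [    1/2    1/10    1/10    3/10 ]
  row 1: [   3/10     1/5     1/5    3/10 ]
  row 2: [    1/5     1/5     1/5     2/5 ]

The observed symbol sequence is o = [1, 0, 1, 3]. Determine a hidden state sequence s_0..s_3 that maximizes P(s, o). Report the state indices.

t=0: δ = [4.000e-02, 4.000e-02, 8.000e-02]  (obs o_0=1)
t=1: δ = [1.600e-02, 4.800e-03, 6.400e-03]  ψ = [2, 2, 2]  (obs o_1=0)
t=2: δ = [6.400e-04, 9.600e-04, 9.600e-04]  ψ = [0, 0, 0]  (obs o_2=1)
t=3: δ = [1.440e-04, 5.760e-05, 1.536e-04]  ψ = [1, 0, 2]  (obs o_3=3)
backtrack: best end state = 2; path = [2, 0, 2, 2]

path = [2, 0, 2, 2]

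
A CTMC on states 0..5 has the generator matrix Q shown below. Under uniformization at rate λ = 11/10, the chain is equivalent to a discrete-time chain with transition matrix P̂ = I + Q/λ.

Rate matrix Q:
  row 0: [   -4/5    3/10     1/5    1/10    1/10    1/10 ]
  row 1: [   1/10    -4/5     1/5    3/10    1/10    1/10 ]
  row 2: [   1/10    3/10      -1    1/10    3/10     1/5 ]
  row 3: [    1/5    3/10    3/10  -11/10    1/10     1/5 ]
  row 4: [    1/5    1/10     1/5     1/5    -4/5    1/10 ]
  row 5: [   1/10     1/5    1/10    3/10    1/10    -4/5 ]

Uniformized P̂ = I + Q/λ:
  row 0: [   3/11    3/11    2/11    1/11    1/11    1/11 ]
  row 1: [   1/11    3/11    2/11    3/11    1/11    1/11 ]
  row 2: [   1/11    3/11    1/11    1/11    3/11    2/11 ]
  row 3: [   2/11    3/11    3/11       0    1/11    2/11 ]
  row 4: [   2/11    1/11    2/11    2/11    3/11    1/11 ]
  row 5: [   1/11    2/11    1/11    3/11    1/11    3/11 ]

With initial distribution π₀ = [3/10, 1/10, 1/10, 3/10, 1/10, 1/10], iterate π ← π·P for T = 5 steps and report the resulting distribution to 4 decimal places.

π = [0.1452, 0.2323, 0.1676, 0.1591, 0.1484, 0.1474]

t=0: π = [0.3000, 0.1000, 0.1000, 0.3000, 0.1000, 0.1000]
t=1: π = [0.1818, 0.2455, 0.1909, 0.1091, 0.1273, 0.1455]
t=2: π = [0.1455, 0.2364, 0.1612, 0.1636, 0.1488, 0.1446]
t=3: π = [0.1458, 0.2325, 0.1689, 0.1588, 0.1473, 0.1467]
t=4: π = [0.1452, 0.2326, 0.1676, 0.1588, 0.1484, 0.1474]
t=5: π = [0.1452, 0.2323, 0.1676, 0.1591, 0.1484, 0.1474]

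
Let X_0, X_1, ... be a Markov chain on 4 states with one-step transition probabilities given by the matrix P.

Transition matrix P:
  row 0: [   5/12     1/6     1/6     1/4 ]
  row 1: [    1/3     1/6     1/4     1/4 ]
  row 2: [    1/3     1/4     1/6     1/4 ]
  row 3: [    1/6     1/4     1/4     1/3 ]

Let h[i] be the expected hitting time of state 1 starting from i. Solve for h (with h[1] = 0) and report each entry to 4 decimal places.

h = [4.8738, 0.0000, 4.4677, 4.3938]

First-step conditioning: h[1] = 0; for i ≠ 1, h[i] = 1 + Σ_k P[i][k]·h[k].
  h[0] = 1 + 5/12·h[0] + 1/6·h[2] + 1/4·h[3]
  h[2] = 1 + 1/3·h[0] + 1/6·h[2] + 1/4·h[3]
  h[3] = 1 + 1/6·h[0] + 1/4·h[2] + 1/3·h[3]
Solving the 3×3 linear system over states ≠ 1 gives exactly h = [1584/325, 0, 1452/325, 1428/325] (h[1] = 0 is the target).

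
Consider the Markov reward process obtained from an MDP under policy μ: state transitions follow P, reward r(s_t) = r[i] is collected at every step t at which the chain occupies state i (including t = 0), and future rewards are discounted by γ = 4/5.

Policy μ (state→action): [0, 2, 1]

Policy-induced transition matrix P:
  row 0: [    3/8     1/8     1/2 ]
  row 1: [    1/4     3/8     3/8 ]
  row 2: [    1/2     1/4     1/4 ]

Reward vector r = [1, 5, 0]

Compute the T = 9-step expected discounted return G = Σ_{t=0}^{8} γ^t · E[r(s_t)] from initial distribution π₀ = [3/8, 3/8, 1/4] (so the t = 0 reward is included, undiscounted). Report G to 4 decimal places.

G = 7.4581

t=0: π = [0.3750, 0.3750, 0.2500], E[r] = 2.2500, γ^t·E[r] = 2.250000, running G = 2.250000
t=1: π = [0.3594, 0.2500, 0.3906], E[r] = 1.6094, γ^t·E[r] = 1.287500, running G = 3.537500
t=2: π = [0.3926, 0.2363, 0.3711], E[r] = 1.5742, γ^t·E[r] = 1.007500, running G = 4.545000
t=3: π = [0.3918, 0.2305, 0.3777], E[r] = 1.5442, γ^t·E[r] = 0.790625, running G = 5.335625
t=4: π = [0.3934, 0.2298, 0.3768], E[r] = 1.5425, γ^t·E[r] = 0.631825, running G = 5.967450
t=5: π = [0.3934, 0.2296, 0.3771], E[r] = 1.5411, γ^t·E[r] = 0.504999, running G = 6.472449
t=6: π = [0.3934, 0.2295, 0.3770], E[r] = 1.5411, γ^t·E[r] = 0.403979, running G = 6.876428
t=7: π = [0.3934, 0.2295, 0.3771], E[r] = 1.5410, γ^t·E[r] = 0.323169, running G = 7.199597
t=8: π = [0.3934, 0.2295, 0.3770], E[r] = 1.5410, γ^t·E[r] = 0.258535, running G = 7.458131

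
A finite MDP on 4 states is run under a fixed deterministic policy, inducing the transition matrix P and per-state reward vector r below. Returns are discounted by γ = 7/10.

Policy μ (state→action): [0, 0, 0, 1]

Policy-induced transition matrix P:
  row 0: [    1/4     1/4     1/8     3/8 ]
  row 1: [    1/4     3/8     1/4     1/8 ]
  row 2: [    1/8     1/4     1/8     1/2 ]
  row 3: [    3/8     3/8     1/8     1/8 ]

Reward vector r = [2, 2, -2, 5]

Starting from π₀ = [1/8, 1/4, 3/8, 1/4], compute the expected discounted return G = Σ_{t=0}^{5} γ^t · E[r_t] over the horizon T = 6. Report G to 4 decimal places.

t=0: π = [0.1250, 0.2500, 0.3750, 0.2500], E[r] = 1.2500, γ^t·E[r] = 1.250000, running G = 1.250000
t=1: π = [0.2344, 0.3125, 0.1563, 0.2969], E[r] = 2.2656, γ^t·E[r] = 1.585938, running G = 2.835938
t=2: π = [0.2676, 0.3262, 0.1641, 0.2422], E[r] = 2.0703, γ^t·E[r] = 1.014453, running G = 3.850391
t=3: π = [0.2598, 0.3210, 0.1658, 0.2534], E[r] = 2.0972, γ^t·E[r] = 0.719329, running G = 4.569719
t=4: π = [0.2610, 0.3218, 0.1651, 0.2521], E[r] = 2.0958, γ^t·E[r] = 0.503200, running G = 5.072920
t=5: π = [0.2609, 0.3217, 0.1652, 0.2522], E[r] = 2.0956, γ^t·E[r] = 0.352205, running G = 5.425124

G = 5.4251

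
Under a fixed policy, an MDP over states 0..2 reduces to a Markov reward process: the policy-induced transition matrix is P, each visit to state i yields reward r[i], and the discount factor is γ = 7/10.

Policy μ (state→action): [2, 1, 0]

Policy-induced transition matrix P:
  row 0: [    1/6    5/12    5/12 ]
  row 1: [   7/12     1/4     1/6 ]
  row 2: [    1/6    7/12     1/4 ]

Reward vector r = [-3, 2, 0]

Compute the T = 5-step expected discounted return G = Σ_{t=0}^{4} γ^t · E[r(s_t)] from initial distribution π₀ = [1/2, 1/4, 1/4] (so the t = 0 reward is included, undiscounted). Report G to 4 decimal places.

G = -1.2147

t=0: π = [0.5000, 0.2500, 0.2500], E[r] = -1.0000, γ^t·E[r] = -1.000000, running G = -1.000000
t=1: π = [0.2708, 0.4167, 0.3125], E[r] = 0.0208, γ^t·E[r] = 0.014583, running G = -0.985417
t=2: π = [0.3403, 0.3993, 0.2604], E[r] = -0.2222, γ^t·E[r] = -0.108889, running G = -1.094306
t=3: π = [0.3330, 0.3935, 0.2734], E[r] = -0.2121, γ^t·E[r] = -0.072749, running G = -1.167054
t=4: π = [0.3306, 0.3967, 0.2727], E[r] = -0.1986, γ^t·E[r] = -0.047682, running G = -1.214736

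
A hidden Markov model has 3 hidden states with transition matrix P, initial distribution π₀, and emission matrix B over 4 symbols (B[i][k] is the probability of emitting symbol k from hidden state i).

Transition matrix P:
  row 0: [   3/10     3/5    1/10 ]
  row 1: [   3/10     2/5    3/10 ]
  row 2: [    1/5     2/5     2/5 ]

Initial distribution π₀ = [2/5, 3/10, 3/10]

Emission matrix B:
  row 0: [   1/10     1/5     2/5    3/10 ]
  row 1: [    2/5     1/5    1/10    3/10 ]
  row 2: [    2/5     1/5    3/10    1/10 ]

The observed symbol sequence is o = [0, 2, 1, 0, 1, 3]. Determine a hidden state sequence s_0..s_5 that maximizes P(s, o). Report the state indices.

t=0: δ = [4.000e-02, 1.200e-01, 1.200e-01]  (obs o_0=0)
t=1: δ = [1.440e-02, 4.800e-03, 1.440e-02]  ψ = [1, 1, 2]  (obs o_1=2)
t=2: δ = [8.640e-04, 1.728e-03, 1.152e-03]  ψ = [0, 0, 2]  (obs o_2=1)
t=3: δ = [5.184e-05, 2.765e-04, 2.074e-04]  ψ = [1, 1, 1]  (obs o_3=0)
t=4: δ = [1.659e-05, 2.212e-05, 1.659e-05]  ψ = [1, 1, 1]  (obs o_4=1)
t=5: δ = [1.991e-06, 2.986e-06, 6.636e-07]  ψ = [1, 0, 1]  (obs o_5=3)
backtrack: best end state = 1; path = [1, 0, 1, 1, 0, 1]

path = [1, 0, 1, 1, 0, 1]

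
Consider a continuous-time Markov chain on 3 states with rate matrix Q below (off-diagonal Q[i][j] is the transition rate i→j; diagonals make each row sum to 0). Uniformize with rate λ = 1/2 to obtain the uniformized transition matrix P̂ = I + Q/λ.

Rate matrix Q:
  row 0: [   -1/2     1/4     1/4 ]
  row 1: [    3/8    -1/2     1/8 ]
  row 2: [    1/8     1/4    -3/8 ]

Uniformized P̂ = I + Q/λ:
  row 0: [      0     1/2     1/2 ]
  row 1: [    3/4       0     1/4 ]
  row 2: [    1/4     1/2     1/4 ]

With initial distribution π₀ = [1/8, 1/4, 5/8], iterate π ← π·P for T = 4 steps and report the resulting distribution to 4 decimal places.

π = [0.3423, 0.3281, 0.3296]

t=0: π = [0.1250, 0.2500, 0.6250]
t=1: π = [0.3438, 0.3750, 0.2813]
t=2: π = [0.3516, 0.3125, 0.3359]
t=3: π = [0.3184, 0.3438, 0.3379]
t=4: π = [0.3423, 0.3281, 0.3296]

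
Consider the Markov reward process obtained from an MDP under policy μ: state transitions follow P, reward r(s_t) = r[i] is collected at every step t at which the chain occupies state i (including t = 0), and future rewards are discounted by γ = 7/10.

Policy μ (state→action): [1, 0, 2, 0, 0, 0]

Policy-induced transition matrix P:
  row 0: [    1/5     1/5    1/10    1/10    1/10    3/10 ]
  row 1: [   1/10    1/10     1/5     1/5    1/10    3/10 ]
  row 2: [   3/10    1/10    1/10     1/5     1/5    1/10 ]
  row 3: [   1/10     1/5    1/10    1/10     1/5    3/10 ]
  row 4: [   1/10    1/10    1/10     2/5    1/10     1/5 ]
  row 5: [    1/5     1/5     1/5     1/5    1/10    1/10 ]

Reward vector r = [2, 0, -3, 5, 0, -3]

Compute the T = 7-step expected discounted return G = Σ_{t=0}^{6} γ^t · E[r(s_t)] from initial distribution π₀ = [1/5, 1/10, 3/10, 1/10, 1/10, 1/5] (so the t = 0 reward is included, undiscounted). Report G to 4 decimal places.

t=0: π = [0.2000, 0.1000, 0.3000, 0.1000, 0.1000, 0.2000], E[r] = -0.6000, γ^t·E[r] = -0.600000, running G = -0.600000
t=1: π = [0.2000, 0.1500, 0.1300, 0.1900, 0.1400, 0.1900], E[r] = 0.3900, γ^t·E[r] = 0.273000, running G = -0.327000
t=2: π = [0.1650, 0.1580, 0.1340, 0.1890, 0.1320, 0.2220], E[r] = 0.2070, γ^t·E[r] = 0.101430, running G = -0.225570
t=3: π = [0.1655, 0.1576, 0.1380, 0.1910, 0.1323, 0.2156], E[r] = 0.2252, γ^t·E[r] = 0.077244, running G = -0.148326
t=4: π = [0.1657, 0.1572, 0.1373, 0.1908, 0.1329, 0.2161], E[r] = 0.2254, γ^t·E[r] = 0.054109, running G = -0.094217
t=5: π = [0.1656, 0.1573, 0.1373, 0.1909, 0.1328, 0.2160], E[r] = 0.2258, γ^t·E[r] = 0.037956, running G = -0.056262
t=6: π = [0.1656, 0.1573, 0.1373, 0.1909, 0.1328, 0.2160], E[r] = 0.2257, γ^t·E[r] = 0.026550, running G = -0.029712

G = -0.0297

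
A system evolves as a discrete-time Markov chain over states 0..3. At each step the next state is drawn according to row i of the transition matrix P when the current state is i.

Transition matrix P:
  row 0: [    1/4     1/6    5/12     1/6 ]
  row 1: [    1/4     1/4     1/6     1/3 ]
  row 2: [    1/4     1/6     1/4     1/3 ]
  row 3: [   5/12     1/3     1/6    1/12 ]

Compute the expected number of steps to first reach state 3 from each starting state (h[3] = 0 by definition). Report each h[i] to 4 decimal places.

h = [4.0000, 3.4286, 3.4286, 0.0000]

First-step conditioning: h[3] = 0; for i ≠ 3, h[i] = 1 + Σ_k P[i][k]·h[k].
  h[0] = 1 + 1/4·h[0] + 1/6·h[1] + 5/12·h[2]
  h[1] = 1 + 1/4·h[0] + 1/4·h[1] + 1/6·h[2]
  h[2] = 1 + 1/4·h[0] + 1/6·h[1] + 1/4·h[2]
Solving the 3×3 linear system over states ≠ 3 gives exactly h = [4, 24/7, 24/7, 0] (h[3] = 0 is the target).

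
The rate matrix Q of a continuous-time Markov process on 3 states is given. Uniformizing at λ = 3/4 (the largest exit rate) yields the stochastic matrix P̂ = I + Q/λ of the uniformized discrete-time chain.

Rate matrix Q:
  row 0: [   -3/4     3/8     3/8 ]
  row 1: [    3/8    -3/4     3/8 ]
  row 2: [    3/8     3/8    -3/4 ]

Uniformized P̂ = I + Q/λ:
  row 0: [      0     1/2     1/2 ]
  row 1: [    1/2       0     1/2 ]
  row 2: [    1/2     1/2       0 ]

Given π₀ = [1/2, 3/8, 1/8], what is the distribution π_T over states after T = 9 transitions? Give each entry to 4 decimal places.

t=0: π = [0.5000, 0.3750, 0.1250]
t=1: π = [0.2500, 0.3125, 0.4375]
t=2: π = [0.3750, 0.3438, 0.2813]
t=3: π = [0.3125, 0.3281, 0.3594]
t=4: π = [0.3438, 0.3359, 0.3203]
t=5: π = [0.3281, 0.3320, 0.3398]
t=6: π = [0.3359, 0.3340, 0.3301]
t=7: π = [0.3320, 0.3330, 0.3350]
t=8: π = [0.3340, 0.3335, 0.3325]
t=9: π = [0.3330, 0.3333, 0.3337]

π = [0.3330, 0.3333, 0.3337]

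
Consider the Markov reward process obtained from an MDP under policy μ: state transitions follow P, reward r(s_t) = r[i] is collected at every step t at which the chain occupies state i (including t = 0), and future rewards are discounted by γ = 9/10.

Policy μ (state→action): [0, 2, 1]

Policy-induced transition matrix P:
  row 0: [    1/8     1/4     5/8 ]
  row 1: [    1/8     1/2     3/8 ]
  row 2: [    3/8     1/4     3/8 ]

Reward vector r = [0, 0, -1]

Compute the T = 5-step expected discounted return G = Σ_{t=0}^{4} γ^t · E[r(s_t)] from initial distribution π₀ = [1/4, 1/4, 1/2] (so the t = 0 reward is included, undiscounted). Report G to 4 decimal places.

G = -1.8487

t=0: π = [0.2500, 0.2500, 0.5000], E[r] = -0.5000, γ^t·E[r] = -0.500000, running G = -0.500000
t=1: π = [0.2500, 0.3125, 0.4375], E[r] = -0.4375, γ^t·E[r] = -0.393750, running G = -0.893750
t=2: π = [0.2344, 0.3281, 0.4375], E[r] = -0.4375, γ^t·E[r] = -0.354375, running G = -1.248125
t=3: π = [0.2344, 0.3320, 0.4336], E[r] = -0.4336, γ^t·E[r] = -0.316090, running G = -1.564215
t=4: π = [0.2334, 0.3330, 0.4336], E[r] = -0.4336, γ^t·E[r] = -0.284481, running G = -1.848696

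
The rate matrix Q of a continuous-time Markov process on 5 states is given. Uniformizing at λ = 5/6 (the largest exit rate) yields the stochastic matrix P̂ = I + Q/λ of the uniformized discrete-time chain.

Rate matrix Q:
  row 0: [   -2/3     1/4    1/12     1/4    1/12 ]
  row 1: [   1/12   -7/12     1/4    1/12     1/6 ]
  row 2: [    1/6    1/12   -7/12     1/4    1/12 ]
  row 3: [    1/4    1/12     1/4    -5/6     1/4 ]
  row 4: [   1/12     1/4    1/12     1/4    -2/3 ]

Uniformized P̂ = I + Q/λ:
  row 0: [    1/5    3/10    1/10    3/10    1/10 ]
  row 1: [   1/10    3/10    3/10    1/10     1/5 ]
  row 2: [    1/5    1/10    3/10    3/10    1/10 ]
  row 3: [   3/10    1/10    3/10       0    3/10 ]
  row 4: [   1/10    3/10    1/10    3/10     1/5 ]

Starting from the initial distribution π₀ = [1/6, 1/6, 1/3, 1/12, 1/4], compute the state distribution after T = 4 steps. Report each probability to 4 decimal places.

t=0: π = [0.1667, 0.1667, 0.3333, 0.0833, 0.2500]
t=1: π = [0.1667, 0.2167, 0.2167, 0.2417, 0.1583]
t=2: π = [0.1867, 0.2083, 0.2350, 0.1842, 0.1858]
t=3: π = [0.1790, 0.2162, 0.2255, 0.2031, 0.1763]
t=4: π = [0.1811, 0.2143, 0.2290, 0.1958, 0.1799]

π = [0.1811, 0.2143, 0.2290, 0.1958, 0.1799]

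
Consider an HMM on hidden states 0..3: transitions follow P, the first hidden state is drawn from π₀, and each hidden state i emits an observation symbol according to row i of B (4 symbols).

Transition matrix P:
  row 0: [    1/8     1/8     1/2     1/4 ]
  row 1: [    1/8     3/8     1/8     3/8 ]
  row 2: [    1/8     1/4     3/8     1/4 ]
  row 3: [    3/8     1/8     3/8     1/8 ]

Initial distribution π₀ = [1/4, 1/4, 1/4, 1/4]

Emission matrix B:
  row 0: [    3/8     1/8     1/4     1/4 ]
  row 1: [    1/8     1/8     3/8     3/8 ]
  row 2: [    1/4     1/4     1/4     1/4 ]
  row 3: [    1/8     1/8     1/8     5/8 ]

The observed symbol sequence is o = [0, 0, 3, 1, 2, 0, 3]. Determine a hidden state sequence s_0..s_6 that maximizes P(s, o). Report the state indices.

t=0: δ = [9.375e-02, 3.125e-02, 6.250e-02, 3.125e-02]  (obs o_0=0)
t=1: δ = [4.395e-03, 1.953e-03, 1.172e-02, 2.930e-03]  ψ = [0, 2, 0, 0]  (obs o_1=0)
t=2: δ = [3.662e-04, 1.099e-03, 1.099e-03, 1.831e-03]  ψ = [2, 2, 2, 2]  (obs o_2=3)
t=3: δ = [8.583e-05, 5.150e-05, 1.717e-04, 5.150e-05]  ψ = [3, 1, 3, 1]  (obs o_3=1)
t=4: δ = [5.364e-06, 1.609e-05, 1.609e-05, 5.364e-06]  ψ = [2, 2, 2, 2]  (obs o_4=2)
t=5: δ = [7.544e-07, 7.544e-07, 1.509e-06, 7.544e-07]  ψ = [1, 1, 2, 1]  (obs o_5=0)
t=6: δ = [7.072e-08, 1.414e-07, 1.414e-07, 2.357e-07]  ψ = [3, 2, 2, 2]  (obs o_6=3)
backtrack: best end state = 3; path = [0, 2, 3, 2, 2, 2, 3]

path = [0, 2, 3, 2, 2, 2, 3]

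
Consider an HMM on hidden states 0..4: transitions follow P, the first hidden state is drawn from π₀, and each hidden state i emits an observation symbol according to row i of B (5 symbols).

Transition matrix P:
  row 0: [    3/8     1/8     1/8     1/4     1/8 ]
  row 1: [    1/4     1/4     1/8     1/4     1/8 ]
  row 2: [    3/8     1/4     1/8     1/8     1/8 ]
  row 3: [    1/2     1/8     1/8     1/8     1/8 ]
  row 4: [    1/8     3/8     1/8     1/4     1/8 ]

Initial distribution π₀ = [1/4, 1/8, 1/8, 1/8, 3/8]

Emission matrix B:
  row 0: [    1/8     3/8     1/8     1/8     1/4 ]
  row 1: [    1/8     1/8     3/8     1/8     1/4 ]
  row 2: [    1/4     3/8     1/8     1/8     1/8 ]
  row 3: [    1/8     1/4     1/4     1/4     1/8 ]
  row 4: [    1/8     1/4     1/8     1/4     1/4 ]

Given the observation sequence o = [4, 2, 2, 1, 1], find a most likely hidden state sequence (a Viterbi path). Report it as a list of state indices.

t=0: δ = [6.250e-02, 3.125e-02, 1.562e-02, 1.562e-02, 9.375e-02]  (obs o_0=4)
t=1: δ = [2.930e-03, 1.318e-02, 1.465e-03, 5.859e-03, 1.465e-03]  ψ = [0, 4, 4, 4, 4]  (obs o_1=2)
t=2: δ = [4.120e-04, 1.236e-03, 2.060e-04, 8.240e-04, 2.060e-04]  ψ = [1, 1, 1, 1, 1]  (obs o_2=2)
t=3: δ = [1.545e-04, 3.862e-05, 5.794e-05, 7.725e-05, 3.862e-05]  ψ = [3, 1, 1, 1, 1]  (obs o_3=1)
t=4: δ = [2.173e-05, 2.414e-06, 7.242e-06, 9.656e-06, 4.828e-06]  ψ = [0, 0, 0, 0, 0]  (obs o_4=1)
backtrack: best end state = 0; path = [4, 1, 3, 0, 0]

path = [4, 1, 3, 0, 0]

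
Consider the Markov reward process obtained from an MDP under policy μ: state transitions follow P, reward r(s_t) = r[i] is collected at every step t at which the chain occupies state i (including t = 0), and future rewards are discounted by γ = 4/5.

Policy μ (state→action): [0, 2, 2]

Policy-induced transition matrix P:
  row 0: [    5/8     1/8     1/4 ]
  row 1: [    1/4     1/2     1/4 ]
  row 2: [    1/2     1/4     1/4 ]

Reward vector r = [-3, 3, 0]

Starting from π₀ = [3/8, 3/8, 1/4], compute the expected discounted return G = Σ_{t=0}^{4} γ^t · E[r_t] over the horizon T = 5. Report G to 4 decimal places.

G = -1.4524

t=0: π = [0.3750, 0.3750, 0.2500], E[r] = 0.0000, γ^t·E[r] = 0.000000, running G = 0.000000
t=1: π = [0.4531, 0.2969, 0.2500], E[r] = -0.4688, γ^t·E[r] = -0.375000, running G = -0.375000
t=2: π = [0.4824, 0.2676, 0.2500], E[r] = -0.6445, γ^t·E[r] = -0.412500, running G = -0.787500
t=3: π = [0.4934, 0.2566, 0.2500], E[r] = -0.7104, γ^t·E[r] = -0.363750, running G = -1.151250
t=4: π = [0.4975, 0.2525, 0.2500], E[r] = -0.7352, γ^t·E[r] = -0.301125, running G = -1.452375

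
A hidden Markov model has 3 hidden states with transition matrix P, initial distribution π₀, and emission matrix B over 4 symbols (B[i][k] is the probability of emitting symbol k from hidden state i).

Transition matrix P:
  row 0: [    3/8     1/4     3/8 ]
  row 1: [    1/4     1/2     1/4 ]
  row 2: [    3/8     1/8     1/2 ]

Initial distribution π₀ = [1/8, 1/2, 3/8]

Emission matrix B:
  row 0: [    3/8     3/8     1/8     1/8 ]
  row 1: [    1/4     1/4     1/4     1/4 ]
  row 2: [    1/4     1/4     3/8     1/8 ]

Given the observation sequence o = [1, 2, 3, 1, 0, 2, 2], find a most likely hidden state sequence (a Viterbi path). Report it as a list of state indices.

path = [1, 1, 1, 0, 0, 2, 2]

t=0: δ = [4.688e-02, 1.250e-01, 9.375e-02]  (obs o_0=1)
t=1: δ = [4.395e-03, 1.562e-02, 1.758e-02]  ψ = [2, 1, 2]  (obs o_1=2)
t=2: δ = [8.240e-04, 1.953e-03, 1.099e-03]  ψ = [2, 1, 2]  (obs o_2=3)
t=3: δ = [1.831e-04, 2.441e-04, 1.373e-04]  ψ = [1, 1, 2]  (obs o_3=1)
t=4: δ = [2.575e-05, 3.052e-05, 1.717e-05]  ψ = [0, 1, 0]  (obs o_4=0)
t=5: δ = [1.207e-06, 3.815e-06, 3.621e-06]  ψ = [0, 1, 0]  (obs o_5=2)
t=6: δ = [1.697e-07, 4.768e-07, 6.789e-07]  ψ = [2, 1, 2]  (obs o_6=2)
backtrack: best end state = 2; path = [1, 1, 1, 0, 0, 2, 2]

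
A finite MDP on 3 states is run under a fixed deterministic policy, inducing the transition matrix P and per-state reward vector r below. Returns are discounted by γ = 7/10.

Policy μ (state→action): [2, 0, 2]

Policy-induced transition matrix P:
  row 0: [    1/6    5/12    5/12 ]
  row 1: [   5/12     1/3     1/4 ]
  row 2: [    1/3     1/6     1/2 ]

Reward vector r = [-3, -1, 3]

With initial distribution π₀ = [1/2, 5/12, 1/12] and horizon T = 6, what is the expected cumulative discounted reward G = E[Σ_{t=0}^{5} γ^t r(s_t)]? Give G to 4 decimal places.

t=0: π = [0.5000, 0.4167, 0.0833], E[r] = -1.6667, γ^t·E[r] = -1.666667, running G = -1.666667
t=1: π = [0.2847, 0.3611, 0.3542], E[r] = -0.1528, γ^t·E[r] = -0.106944, running G = -1.773611
t=2: π = [0.3160, 0.2980, 0.3860], E[r] = -0.0880, γ^t·E[r] = -0.043102, running G = -1.816713
t=3: π = [0.3055, 0.2953, 0.3992], E[r] = -0.0144, γ^t·E[r] = -0.004929, running G = -1.821642
t=4: π = [0.3070, 0.2923, 0.4007], E[r] = -0.0112, γ^t·E[r] = -0.002694, running G = -1.824336
t=5: π = [0.3065, 0.2921, 0.4013], E[r] = -0.0076, γ^t·E[r] = -0.001285, running G = -1.825621

G = -1.8256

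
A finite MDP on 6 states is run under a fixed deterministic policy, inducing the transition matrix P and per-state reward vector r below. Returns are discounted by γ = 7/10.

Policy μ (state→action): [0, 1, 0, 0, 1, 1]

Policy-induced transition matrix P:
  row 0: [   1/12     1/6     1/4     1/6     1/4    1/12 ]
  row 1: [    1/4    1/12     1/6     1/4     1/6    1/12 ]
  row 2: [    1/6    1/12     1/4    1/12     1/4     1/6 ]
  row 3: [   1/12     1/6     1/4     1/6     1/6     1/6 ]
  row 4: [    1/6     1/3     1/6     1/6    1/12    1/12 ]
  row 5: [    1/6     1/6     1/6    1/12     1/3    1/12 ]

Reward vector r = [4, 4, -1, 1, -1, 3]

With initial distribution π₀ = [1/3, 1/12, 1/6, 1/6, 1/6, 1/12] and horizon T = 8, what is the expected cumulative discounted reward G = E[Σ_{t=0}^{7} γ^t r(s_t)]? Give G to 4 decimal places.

t=0: π = [0.3333, 0.0833, 0.1667, 0.1667, 0.1667, 0.0833], E[r] = 1.7500, γ^t·E[r] = 1.750000, running G = 1.750000
t=1: π = [0.1319, 0.1736, 0.2222, 0.1528, 0.2083, 0.1111], E[r] = 1.2778, γ^t·E[r] = 0.894444, running G = 2.644444
t=2: π = [0.1574, 0.1684, 0.2089, 0.1534, 0.1973, 0.1146], E[r] = 1.3941, γ^t·E[r] = 0.683108, running G = 3.327552
t=3: π = [0.1548, 0.1681, 0.2100, 0.1537, 0.1998, 0.1135], E[r] = 1.3762, γ^t·E[r] = 0.472022, running G = 3.799574
t=4: π = [0.1550, 0.1685, 0.2099, 0.1537, 0.1993, 0.1136], E[r] = 1.3792, γ^t·E[r] = 0.331137, running G = 4.130711
t=5: π = [0.1550, 0.1684, 0.2099, 0.1537, 0.1994, 0.1136], E[r] = 1.3787, γ^t·E[r] = 0.231724, running G = 4.362435
t=6: π = [0.1550, 0.1684, 0.2099, 0.1537, 0.1994, 0.1136], E[r] = 1.3788, γ^t·E[r] = 0.162210, running G = 4.524645
t=7: π = [0.1550, 0.1684, 0.2099, 0.1537, 0.1994, 0.1136], E[r] = 1.3788, γ^t·E[r] = 0.113547, running G = 4.638192

G = 4.6382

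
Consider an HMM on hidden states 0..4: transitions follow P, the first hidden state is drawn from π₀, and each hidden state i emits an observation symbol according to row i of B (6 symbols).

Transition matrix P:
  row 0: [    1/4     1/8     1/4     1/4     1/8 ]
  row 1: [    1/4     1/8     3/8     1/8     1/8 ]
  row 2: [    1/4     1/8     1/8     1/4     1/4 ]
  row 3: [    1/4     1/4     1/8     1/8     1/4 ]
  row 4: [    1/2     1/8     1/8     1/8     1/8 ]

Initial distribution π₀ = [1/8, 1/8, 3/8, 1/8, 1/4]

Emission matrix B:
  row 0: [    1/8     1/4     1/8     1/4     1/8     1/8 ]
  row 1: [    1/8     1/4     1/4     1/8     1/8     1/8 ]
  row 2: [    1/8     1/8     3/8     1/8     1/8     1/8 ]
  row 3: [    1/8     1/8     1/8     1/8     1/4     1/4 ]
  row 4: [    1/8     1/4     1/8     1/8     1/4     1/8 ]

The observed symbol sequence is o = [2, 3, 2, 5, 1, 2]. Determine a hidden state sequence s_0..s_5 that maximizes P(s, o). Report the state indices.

t=0: δ = [1.562e-02, 3.125e-02, 1.406e-01, 1.562e-02, 3.125e-02]  (obs o_0=2)
t=1: δ = [8.789e-03, 2.197e-03, 2.197e-03, 4.395e-03, 4.395e-03]  ψ = [2, 2, 2, 2, 2]  (obs o_1=3)
t=2: δ = [2.747e-04, 2.747e-04, 8.240e-04, 2.747e-04, 1.373e-04]  ψ = [0, 0, 0, 0, 0]  (obs o_2=2)
t=3: δ = [2.575e-05, 1.287e-05, 1.287e-05, 5.150e-05, 2.575e-05]  ψ = [2, 2, 1, 2, 2]  (obs o_3=5)
t=4: δ = [3.219e-06, 3.219e-06, 8.047e-07, 8.047e-07, 3.219e-06]  ψ = [3, 3, 0, 0, 3]  (obs o_4=1)
t=5: δ = [2.012e-07, 1.006e-07, 4.526e-07, 1.006e-07, 5.029e-08]  ψ = [4, 0, 1, 0, 0]  (obs o_5=2)
backtrack: best end state = 2; path = [2, 0, 2, 3, 1, 2]

path = [2, 0, 2, 3, 1, 2]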